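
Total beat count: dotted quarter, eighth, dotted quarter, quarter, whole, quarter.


Working:
Beat values:
  dotted quarter = 1.5 beats
  eighth = 0.5 beats
  dotted quarter = 1.5 beats
  quarter = 1 beat
  whole = 4 beats
  quarter = 1 beat
Sum = 1.5 + 0.5 + 1.5 + 1 + 4 + 1
= 9.5 beats


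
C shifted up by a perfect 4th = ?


Working:
perfect 4th: 4 letter names, 5 semitones
Letter: C + 3 → F
Pitch: C + 5 semitones, spelled as an F → F
= F


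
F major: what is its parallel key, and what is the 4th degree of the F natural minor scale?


Parallel keys share the same tonic but differ in mode
F major → parallel is F minor
F natural minor scale: F G Ab Bb C Db Eb
= F minor; 4th degree = Bb


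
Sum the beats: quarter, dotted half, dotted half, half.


Reasoning:
Beat values:
  quarter = 1 beat
  dotted half = 3 beats
  dotted half = 3 beats
  half = 2 beats
Sum = 1 + 3 + 3 + 2
= 9 beats


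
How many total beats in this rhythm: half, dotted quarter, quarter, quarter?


Beat values:
  half = 2 beats
  dotted quarter = 1.5 beats
  quarter = 1 beat
  quarter = 1 beat
Sum = 2 + 1.5 + 1 + 1
= 5.5 beats


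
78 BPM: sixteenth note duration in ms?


Let's work it out.
One quarter-note beat = 60000 / BPM = 60000 / 78 ms
Sixteenth note = 1/4 × quarter note
Duration = 1/4 × 60000 / 78 = 15000 / 78
= 192.3 ms


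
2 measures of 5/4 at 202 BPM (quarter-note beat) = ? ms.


Reasoning:
Quarter-note beat duration = 60000 / 202 ms
Beats per measure (5/4) = 5
One measure = 5 × 60000 / 202 = 300000 / 202 ms
2 measures = 2 × 300000 / 202 = 600000 / 202
= 2970.3 ms


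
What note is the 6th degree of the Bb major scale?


Reasoning:
Major scale pattern: W-W-H-W-W-W-H (2-2-1-2-2-2-1 semitones)
Starting from Bb:
  Bb + 2 semitones → C
  C + 2 semitones → D
  D + 1 semitone → Eb
  Eb + 2 semitones → F
  F + 2 semitones → G
  G + 2 semitones → A
  A + 1 semitone → Bb
Scale: Bb C D Eb F G A
Degree 6 = G


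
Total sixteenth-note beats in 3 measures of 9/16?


Step by step:
Time signature 9/16: the bottom number 16 means the sixteenth note gets one count
The top number 9 means 9 sixteenth-note beats per measure
Total = 9 × 3 measures
= 27 sixteenth-note beats


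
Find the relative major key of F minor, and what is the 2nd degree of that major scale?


Step by step:
The relative major shares the key signature and is a minor 3rd above the minor tonic
A minor 3rd above F is Ab
→ relative major of F minor is Ab major
Ab major scale: Ab Bb C Db Eb F G
= Ab major; 2nd degree = Bb


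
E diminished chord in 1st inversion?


Working:
Root position: E G Bb
1st inversion: move root up an octave
Bass note: G
Notes (bottom to top) = G Bb E


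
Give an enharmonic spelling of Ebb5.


Let's work it out.
Enharmonic notes sound the same pitch but are spelled with different letter names
Ebb and D name the same pitch class
= D5


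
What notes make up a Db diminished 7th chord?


Solution.
Diminished 7th chord = root + minor 3rd + diminished 5th + diminished 7th
Seventh chords stack in thirds, so the letter names are D-F-A-C
Root: Db
Minor 3rd above Db: Fb
Diminished 5th above Db: Abb
Diminished 7th above Db: Cbb
Chord = Db Fb Abb Cbb


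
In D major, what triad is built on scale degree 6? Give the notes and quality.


D major scale: D E F# G A B C#
Diatonic triad on degree 6 stacks scale notes 6, 1, 3: B D F#
B→D = 3 semitones; B→F# = 7 semitones → minor triad
= B D F# (minor)


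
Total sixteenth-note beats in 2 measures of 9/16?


Time signature 9/16: the bottom number 16 means the sixteenth note gets one count
The top number 9 means 9 sixteenth-note beats per measure
Total = 9 × 2 measures
= 18 sixteenth-note beats


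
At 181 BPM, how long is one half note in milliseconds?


One quarter-note beat = 60000 / BPM = 60000 / 181 ms
Half note = 2 × quarter note
Duration = 2 × 60000 / 181 = 120000 / 181
= 663.0 ms


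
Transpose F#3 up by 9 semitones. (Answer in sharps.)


F#3: chromatic position 6 in octave 3 → absolute = 3×12 + 6 = 42
Transpose up 9: 42 + 9 = 51
51 = 4×12 + 3 → D# in octave 4
Result = D#4


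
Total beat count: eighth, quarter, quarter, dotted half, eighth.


Solution.
Beat values:
  eighth = 0.5 beats
  quarter = 1 beat
  quarter = 1 beat
  dotted half = 3 beats
  eighth = 0.5 beats
Sum = 0.5 + 1 + 1 + 3 + 0.5
= 6 beats


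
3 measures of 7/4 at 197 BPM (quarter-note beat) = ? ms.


Step by step:
Quarter-note beat duration = 60000 / 197 ms
Beats per measure (7/4) = 7
One measure = 7 × 60000 / 197 = 420000 / 197 ms
3 measures = 3 × 420000 / 197 = 1260000 / 197
= 6395.9 ms


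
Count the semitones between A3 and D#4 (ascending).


Absolute semitone position = octave×12 + chromatic position
A3: 3×12 + 9 = 45
D#4: 4×12 + 3 = 51
Difference = 51 - 45 = 6
= 6 semitones


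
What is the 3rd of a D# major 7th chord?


Solution.
Major 7th chord = root + major 3rd + perfect 5th + major 7th
Seventh chords stack in thirds, so the letter names are D-F-A-C
Root: D#
Major 3rd above D#: F##
Perfect 5th above D#: A#
Major 7th above D#: C##
The 3rd = F##


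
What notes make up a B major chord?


Major triad = root + major 3rd (4 semitones) + perfect 5th (7 semitones)
A triad on B stacks thirds, so the chord tones use letter names B-D-F
Root: B
Major 3rd above B: D#
Perfect 5th above B: F#
Chord = B D# F#


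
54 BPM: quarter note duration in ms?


Let's work it out.
One quarter-note beat = 60000 / BPM = 60000 / 54 ms
Duration = 60000 / 54
= 1111.1 ms


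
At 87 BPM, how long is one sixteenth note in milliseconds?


One quarter-note beat = 60000 / BPM = 60000 / 87 ms
Sixteenth note = 1/4 × quarter note
Duration = 1/4 × 60000 / 87 = 15000 / 87
= 172.4 ms


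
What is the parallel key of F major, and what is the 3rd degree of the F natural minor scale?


Parallel keys share the same tonic but differ in mode
F major → parallel is F minor
F natural minor scale: F G Ab Bb C Db Eb
= F minor; 3rd degree = Ab


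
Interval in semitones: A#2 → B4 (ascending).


Working:
Absolute semitone position = octave×12 + chromatic position
A#2: 2×12 + 10 = 34
B4: 4×12 + 11 = 59
Difference = 59 - 34 = 25
= 25 semitones


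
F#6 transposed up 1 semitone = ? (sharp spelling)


Solution.
F#6: chromatic position 6 in octave 6 → absolute = 6×12 + 6 = 78
Transpose up 1: 78 + 1 = 79
79 = 6×12 + 7 → G in octave 6
Result = G6


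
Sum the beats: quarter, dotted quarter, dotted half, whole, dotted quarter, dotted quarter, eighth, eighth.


Reasoning:
Beat values:
  quarter = 1 beat
  dotted quarter = 1.5 beats
  dotted half = 3 beats
  whole = 4 beats
  dotted quarter = 1.5 beats
  dotted quarter = 1.5 beats
  eighth = 0.5 beats
  eighth = 0.5 beats
Sum = 1 + 1.5 + 3 + 4 + 1.5 + 1.5 + 0.5 + 0.5
= 13.5 beats


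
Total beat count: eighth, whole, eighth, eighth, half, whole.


Let's work it out.
Beat values:
  eighth = 0.5 beats
  whole = 4 beats
  eighth = 0.5 beats
  eighth = 0.5 beats
  half = 2 beats
  whole = 4 beats
Sum = 0.5 + 4 + 0.5 + 0.5 + 2 + 4
= 11.5 beats


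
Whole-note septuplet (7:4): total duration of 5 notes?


Septuplet: 7 notes occupy the space of 4 whole notes
Space = 4 × 4 = 16 beats
Each septuplet note = 16 / 7 = 16/7 beats
5 notes = 5 × 16/7 = 80/7
= 80/7 beats


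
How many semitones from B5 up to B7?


Step by step:
Absolute semitone position = octave×12 + chromatic position
B5: 5×12 + 11 = 71
B7: 7×12 + 11 = 95
Difference = 95 - 71 = 24
= 24 semitones


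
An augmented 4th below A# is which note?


Step by step:
A 4th spans 4 letter names, so from A we land on E
An augmented 4th = 6 semitones below A#
Spell E at that pitch: E
= E


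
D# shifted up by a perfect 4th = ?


Working:
perfect 4th: 4 letter names, 5 semitones
Letter: D + 3 → G
Pitch: D# + 5 semitones, spelled as a G → G#
= G#


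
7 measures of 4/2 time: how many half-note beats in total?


Working:
Time signature 4/2: the bottom number 2 means the half note gets one count
The top number 4 means 4 half-note beats per measure
Total = 4 × 7 measures
= 28 half-note beats


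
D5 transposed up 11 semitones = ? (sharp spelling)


Let's work it out.
D5: chromatic position 2 in octave 5 → absolute = 5×12 + 2 = 62
Transpose up 11: 62 + 11 = 73
73 = 6×12 + 1 → C# in octave 6
Result = C#6


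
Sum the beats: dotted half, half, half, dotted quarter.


Beat values:
  dotted half = 3 beats
  half = 2 beats
  half = 2 beats
  dotted quarter = 1.5 beats
Sum = 3 + 2 + 2 + 1.5
= 8.5 beats


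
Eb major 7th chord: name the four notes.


Major 7th chord = root + major 3rd + perfect 5th + major 7th
Seventh chords stack in thirds, so the letter names are E-G-B-D
Root: Eb
Major 3rd above Eb: G
Perfect 5th above Eb: Bb
Major 7th above Eb: D
Chord = Eb G Bb D


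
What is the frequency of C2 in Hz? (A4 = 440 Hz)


Working:
f = 440 × 2^(n/12) where n = semitones from A4
C2: -33 semitones from A4
f = 440 × 2^(-33/12)
f = 65.41 Hz


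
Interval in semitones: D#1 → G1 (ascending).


Let's work it out.
Absolute semitone position = octave×12 + chromatic position
D#1: 1×12 + 3 = 15
G1: 1×12 + 7 = 19
Difference = 19 - 15 = 4
= 4 semitones


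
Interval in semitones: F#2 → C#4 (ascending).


Absolute semitone position = octave×12 + chromatic position
F#2: 2×12 + 6 = 30
C#4: 4×12 + 1 = 49
Difference = 49 - 30 = 19
= 19 semitones


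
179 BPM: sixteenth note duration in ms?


One quarter-note beat = 60000 / BPM = 60000 / 179 ms
Sixteenth note = 1/4 × quarter note
Duration = 1/4 × 60000 / 179 = 15000 / 179
= 83.8 ms


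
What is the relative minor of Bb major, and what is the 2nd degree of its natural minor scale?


Solution.
The relative minor shares the major's key signature and starts on its 6th degree
6th degree = a major 6th above the tonic; a major 6th above Bb is G
→ relative minor of Bb major is G minor
G natural minor scale: G A Bb C D Eb F
= G minor; 2nd degree = A


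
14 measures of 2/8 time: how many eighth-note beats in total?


Working:
Time signature 2/8: the bottom number 8 means the eighth note gets one count
The top number 2 means 2 eighth-note beats per measure
Total = 2 × 14 measures
= 28 eighth-note beats


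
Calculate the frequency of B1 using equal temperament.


Solution.
f = 440 × 2^(n/12) where n = semitones from A4
B1: -34 semitones from A4
f = 440 × 2^(-34/12)
f = 61.74 Hz


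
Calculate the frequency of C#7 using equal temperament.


Reasoning:
f = 440 × 2^(n/12) where n = semitones from A4
C#7: 28 semitones from A4
f = 440 × 2^(28/12)
f = 2217.46 Hz


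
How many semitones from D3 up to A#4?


Step by step:
Absolute semitone position = octave×12 + chromatic position
D3: 3×12 + 2 = 38
A#4: 4×12 + 10 = 58
Difference = 58 - 38 = 20
= 20 semitones


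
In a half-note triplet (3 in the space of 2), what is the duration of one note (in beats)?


Let's work it out.
Triplet: 3 notes occupy the space of 2 half notes
Space = 2 × 2 = 4 beats
Each triplet note = 4 / 3 = 4/3 beats
= 4/3 beats


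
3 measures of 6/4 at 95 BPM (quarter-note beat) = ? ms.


Step by step:
Quarter-note beat duration = 60000 / 95 ms
Beats per measure (6/4) = 6
One measure = 6 × 60000 / 95 = 360000 / 95 ms
3 measures = 3 × 360000 / 95 = 1080000 / 95
= 11368.4 ms


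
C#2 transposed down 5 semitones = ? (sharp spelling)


C#2: chromatic position 1 in octave 2 → absolute = 2×12 + 1 = 25
Transpose down 5: 25 - 5 = 20
20 = 1×12 + 8 → G# in octave 1
Result = G#1


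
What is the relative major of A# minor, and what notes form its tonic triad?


Working:
The relative major shares the key signature and is a minor 3rd above the minor tonic
A minor 3rd above A# is C#
→ relative major of A# minor is C# major
Tonic triad of C# major = root + major 3rd + perfect 5th = C# E# G#
= C# major; triad = C# E# G#


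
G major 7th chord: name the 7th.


Reasoning:
Major 7th chord = root + major 3rd + perfect 5th + major 7th
Seventh chords stack in thirds, so the letter names are G-B-D-F
Root: G
Major 3rd above G: B
Perfect 5th above G: D
Major 7th above G: F#
The 7th = F#


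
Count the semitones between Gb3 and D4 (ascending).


Absolute semitone position = octave×12 + chromatic position
Gb3: 3×12 + 6 = 42
D4: 4×12 + 2 = 50
Difference = 50 - 42 = 8
= 8 semitones


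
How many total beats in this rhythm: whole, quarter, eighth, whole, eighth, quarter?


Reasoning:
Beat values:
  whole = 4 beats
  quarter = 1 beat
  eighth = 0.5 beats
  whole = 4 beats
  eighth = 0.5 beats
  quarter = 1 beat
Sum = 4 + 1 + 0.5 + 4 + 0.5 + 1
= 11 beats


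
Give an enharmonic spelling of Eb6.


Enharmonic notes sound the same pitch but are spelled with different letter names
Eb and D# name the same pitch class
= D#6


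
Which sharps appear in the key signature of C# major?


Let's work it out.
Sharp major keys follow the circle of fifths: C(0), G(1), D(2), A(3), E(4), B(5), F#(6), C#(7)
C# major has 7 sharps
Order of sharps: F# C# G# D# A# E# B# → first 7: F#, C#, G#, D#, A#, E#, B#
= F#, C#, G#, D#, A#, E#, B#


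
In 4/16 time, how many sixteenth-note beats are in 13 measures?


Time signature 4/16: the bottom number 16 means the sixteenth note gets one count
The top number 4 means 4 sixteenth-note beats per measure
Total = 4 × 13 measures
= 52 sixteenth-note beats


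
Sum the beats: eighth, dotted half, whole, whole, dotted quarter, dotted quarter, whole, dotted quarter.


Beat values:
  eighth = 0.5 beats
  dotted half = 3 beats
  whole = 4 beats
  whole = 4 beats
  dotted quarter = 1.5 beats
  dotted quarter = 1.5 beats
  whole = 4 beats
  dotted quarter = 1.5 beats
Sum = 0.5 + 3 + 4 + 4 + 1.5 + 1.5 + 4 + 1.5
= 20 beats


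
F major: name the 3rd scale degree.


Major scale pattern: W-W-H-W-W-W-H (2-2-1-2-2-2-1 semitones)
Starting from F:
  F + 2 semitones → G
  G + 2 semitones → A
  A + 1 semitone → Bb
  Bb + 2 semitones → C
  C + 2 semitones → D
  D + 2 semitones → E
  E + 1 semitone → F
Scale: F G A Bb C D E
Degree 3 = A


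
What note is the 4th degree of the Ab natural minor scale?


Step by step:
Natural minor scale pattern: W-H-W-W-H-W-W (2-1-2-2-1-2-2 semitones)
Starting from Ab:
  Ab + 2 semitones → Bb
  Bb + 1 semitone → Cb
  Cb + 2 semitones → Db
  Db + 2 semitones → Eb
  Eb + 1 semitone → Fb
  Fb + 2 semitones → Gb
  Gb + 2 semitones → Ab
Scale: Ab Bb Cb Db Eb Fb Gb
Degree 4 = Db


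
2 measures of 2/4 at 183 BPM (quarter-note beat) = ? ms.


Working:
Quarter-note beat duration = 60000 / 183 ms
Beats per measure (2/4) = 2
One measure = 2 × 60000 / 183 = 120000 / 183 ms
2 measures = 2 × 120000 / 183 = 240000 / 183
= 1311.5 ms


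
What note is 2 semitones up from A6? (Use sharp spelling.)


Reasoning:
A6: chromatic position 9 in octave 6 → absolute = 6×12 + 9 = 81
Transpose up 2: 81 + 2 = 83
83 = 6×12 + 11 → B in octave 6
Result = B6


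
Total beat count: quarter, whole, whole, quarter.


Beat values:
  quarter = 1 beat
  whole = 4 beats
  whole = 4 beats
  quarter = 1 beat
Sum = 1 + 4 + 4 + 1
= 10 beats


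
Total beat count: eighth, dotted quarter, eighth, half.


Let's work it out.
Beat values:
  eighth = 0.5 beats
  dotted quarter = 1.5 beats
  eighth = 0.5 beats
  half = 2 beats
Sum = 0.5 + 1.5 + 0.5 + 2
= 4.5 beats


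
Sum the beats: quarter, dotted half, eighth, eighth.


Reasoning:
Beat values:
  quarter = 1 beat
  dotted half = 3 beats
  eighth = 0.5 beats
  eighth = 0.5 beats
Sum = 1 + 3 + 0.5 + 0.5
= 5 beats


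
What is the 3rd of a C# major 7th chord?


Step by step:
Major 7th chord = root + major 3rd + perfect 5th + major 7th
Seventh chords stack in thirds, so the letter names are C-E-G-B
Root: C#
Major 3rd above C#: E#
Perfect 5th above C#: G#
Major 7th above C#: B#
The 3rd = E#


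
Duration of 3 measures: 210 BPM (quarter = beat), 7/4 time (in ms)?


Reasoning:
Quarter-note beat duration = 60000 / 210 ms
Beats per measure (7/4) = 7
One measure = 7 × 60000 / 210 = 420000 / 210 ms
3 measures = 3 × 420000 / 210 = 1260000 / 210
= 6000.0 ms


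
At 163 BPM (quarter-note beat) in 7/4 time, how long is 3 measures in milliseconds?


Solution.
Quarter-note beat duration = 60000 / 163 ms
Beats per measure (7/4) = 7
One measure = 7 × 60000 / 163 = 420000 / 163 ms
3 measures = 3 × 420000 / 163 = 1260000 / 163
= 7730.1 ms


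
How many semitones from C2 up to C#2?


Solution.
Absolute semitone position = octave×12 + chromatic position
C2: 2×12 + 0 = 24
C#2: 2×12 + 1 = 25
Difference = 25 - 24 = 1
= 1 semitone


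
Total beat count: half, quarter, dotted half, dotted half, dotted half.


Solution.
Beat values:
  half = 2 beats
  quarter = 1 beat
  dotted half = 3 beats
  dotted half = 3 beats
  dotted half = 3 beats
Sum = 2 + 1 + 3 + 3 + 3
= 12 beats


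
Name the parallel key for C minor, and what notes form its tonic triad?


Parallel keys share the same tonic but differ in mode
C minor → parallel is C major
Tonic triad of C major = C E G
= C major; triad = C E G


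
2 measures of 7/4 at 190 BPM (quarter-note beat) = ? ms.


Reasoning:
Quarter-note beat duration = 60000 / 190 ms
Beats per measure (7/4) = 7
One measure = 7 × 60000 / 190 = 420000 / 190 ms
2 measures = 2 × 420000 / 190 = 840000 / 190
= 4421.1 ms


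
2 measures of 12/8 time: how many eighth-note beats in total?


Solution.
Time signature 12/8: the bottom number 8 means the eighth note gets one count
The top number 12 means 12 eighth-note beats per measure
Total = 12 × 2 measures
= 24 eighth-note beats


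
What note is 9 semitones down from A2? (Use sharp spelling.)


Working:
A2: chromatic position 9 in octave 2 → absolute = 2×12 + 9 = 33
Transpose down 9: 33 - 9 = 24
24 = 2×12 + 0 → C in octave 2
Result = C2


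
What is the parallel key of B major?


Reasoning:
Parallel keys share the same tonic but differ in mode
B major → parallel is B minor
= B minor


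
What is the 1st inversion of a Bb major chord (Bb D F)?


Solution.
Root position: Bb D F
1st inversion: move root up an octave
Bass note: D
Notes (bottom to top) = D F Bb


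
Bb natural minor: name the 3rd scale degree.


Natural minor scale pattern: W-H-W-W-H-W-W (2-1-2-2-1-2-2 semitones)
Starting from Bb:
  Bb + 2 semitones → C
  C + 1 semitone → Db
  Db + 2 semitones → Eb
  Eb + 2 semitones → F
  F + 1 semitone → Gb
  Gb + 2 semitones → Ab
  Ab + 2 semitones → Bb
Scale: Bb C Db Eb F Gb Ab
Degree 3 = Db


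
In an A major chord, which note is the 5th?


Major triad = root + major 3rd (4 semitones) + perfect 5th (7 semitones)
A triad on A stacks thirds, so the chord tones use letter names A-C-E
Root: A
Major 3rd above A: C#
Perfect 5th above A: E
The 5th = E


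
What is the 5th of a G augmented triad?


Working:
Augmented triad = root + major 3rd (4 semitones) + augmented 5th (8 semitones)
A triad on G stacks thirds, so the chord tones use letter names G-B-D
Root: G
Major 3rd above G: B
Augmented 5th above G: D#
The 5th = D#


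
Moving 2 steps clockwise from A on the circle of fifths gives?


Reasoning:
Each clockwise step on the circle of fifths moves up a perfect 5th
From A: A → E → B
= B


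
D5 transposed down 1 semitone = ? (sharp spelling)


Let's work it out.
D5: chromatic position 2 in octave 5 → absolute = 5×12 + 2 = 62
Transpose down 1: 62 - 1 = 61
61 = 5×12 + 1 → C# in octave 5
Result = C#5


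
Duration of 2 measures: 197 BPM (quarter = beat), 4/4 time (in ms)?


Working:
Quarter-note beat duration = 60000 / 197 ms
Beats per measure (4/4) = 4
One measure = 4 × 60000 / 197 = 240000 / 197 ms
2 measures = 2 × 240000 / 197 = 480000 / 197
= 2436.5 ms


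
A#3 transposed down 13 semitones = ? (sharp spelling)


A#3: chromatic position 10 in octave 3 → absolute = 3×12 + 10 = 46
Transpose down 13: 46 - 13 = 33
33 = 2×12 + 9 → A in octave 2
Result = A2


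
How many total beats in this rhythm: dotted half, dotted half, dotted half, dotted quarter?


Solution.
Beat values:
  dotted half = 3 beats
  dotted half = 3 beats
  dotted half = 3 beats
  dotted quarter = 1.5 beats
Sum = 3 + 3 + 3 + 1.5
= 10.5 beats


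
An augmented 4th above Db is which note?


Step by step:
A 4th spans 4 letter names, so from D we land on G
An augmented 4th = 6 semitones above Db
Spell G at that pitch: G
= G


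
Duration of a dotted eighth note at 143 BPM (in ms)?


Working:
One quarter-note beat = 60000 / BPM = 60000 / 143 ms
Dotted eighth note = 3/4 × quarter note
Duration = 3/4 × 60000 / 143 = 45000 / 143
= 314.7 ms


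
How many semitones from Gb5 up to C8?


Reasoning:
Absolute semitone position = octave×12 + chromatic position
Gb5: 5×12 + 6 = 66
C8: 8×12 + 0 = 96
Difference = 96 - 66 = 30
= 30 semitones


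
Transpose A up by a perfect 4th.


perfect 4th: 4 letter names, 5 semitones
Letter: A + 3 → D
Pitch: A + 5 semitones, spelled as a D → D
= D


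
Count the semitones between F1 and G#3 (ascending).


Absolute semitone position = octave×12 + chromatic position
F1: 1×12 + 5 = 17
G#3: 3×12 + 8 = 44
Difference = 44 - 17 = 27
= 27 semitones


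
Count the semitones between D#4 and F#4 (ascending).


Step by step:
Absolute semitone position = octave×12 + chromatic position
D#4: 4×12 + 3 = 51
F#4: 4×12 + 6 = 54
Difference = 54 - 51 = 3
= 3 semitones


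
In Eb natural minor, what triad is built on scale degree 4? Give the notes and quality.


Step by step:
Eb natural minor scale: Eb F Gb Ab Bb Cb Db
Diatonic triad on degree 4 stacks scale notes 4, 6, 1: Ab Cb Eb
Ab→Cb = 3 semitones; Ab→Eb = 7 semitones → minor triad
= Ab Cb Eb (minor)


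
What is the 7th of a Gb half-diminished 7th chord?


Step by step:
Half-diminished 7th chord = root + minor 3rd + diminished 5th + minor 7th
Seventh chords stack in thirds, so the letter names are G-B-D-F
Root: Gb
Minor 3rd above Gb: Bbb
Diminished 5th above Gb: Dbb
Minor 7th above Gb: Fb
The 7th = Fb


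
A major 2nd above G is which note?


Step by step:
A 2nd spans 2 letter names, so from G we land on A
A major 2nd = 2 semitones above G
Spell A at that pitch: A
= A


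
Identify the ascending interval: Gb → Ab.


Step by step:
Letter names: G → A spans 2 letter names → a 2nd
Semitones: Gb → Ab = 2 half-steps
A 2nd of 2 semitones is a major 2nd
= major 2nd


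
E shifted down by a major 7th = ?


Working:
major 7th: 7 letter names, 11 semitones
Letter: E - 6 → F
Pitch: E - 11 semitones, spelled as an F → F
= F


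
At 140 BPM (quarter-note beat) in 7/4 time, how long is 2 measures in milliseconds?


Reasoning:
Quarter-note beat duration = 60000 / 140 ms
Beats per measure (7/4) = 7
One measure = 7 × 60000 / 140 = 420000 / 140 ms
2 measures = 2 × 420000 / 140 = 840000 / 140
= 6000.0 ms


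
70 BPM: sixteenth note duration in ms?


One quarter-note beat = 60000 / BPM = 60000 / 70 ms
Sixteenth note = 1/4 × quarter note
Duration = 1/4 × 60000 / 70 = 15000 / 70
= 214.3 ms


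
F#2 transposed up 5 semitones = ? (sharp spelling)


F#2: chromatic position 6 in octave 2 → absolute = 2×12 + 6 = 30
Transpose up 5: 30 + 5 = 35
35 = 2×12 + 11 → B in octave 2
Result = B2


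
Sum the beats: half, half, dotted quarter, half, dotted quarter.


Let's work it out.
Beat values:
  half = 2 beats
  half = 2 beats
  dotted quarter = 1.5 beats
  half = 2 beats
  dotted quarter = 1.5 beats
Sum = 2 + 2 + 1.5 + 2 + 1.5
= 9 beats


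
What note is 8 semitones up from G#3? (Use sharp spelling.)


G#3: chromatic position 8 in octave 3 → absolute = 3×12 + 8 = 44
Transpose up 8: 44 + 8 = 52
52 = 4×12 + 4 → E in octave 4
Result = E4


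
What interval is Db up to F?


Reasoning:
Letter names: D → F spans 3 letter names → a 3rd
Semitones: Db → F = 4 half-steps
A 3rd of 4 semitones is a major 3rd
= major 3rd


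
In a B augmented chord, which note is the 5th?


Augmented triad = root + major 3rd (4 semitones) + augmented 5th (8 semitones)
A triad on B stacks thirds, so the chord tones use letter names B-D-F
Root: B
Major 3rd above B: D#
Augmented 5th above B: F##
The 5th = F##


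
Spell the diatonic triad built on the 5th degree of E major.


Reasoning:
E major scale: E F# G# A B C# D#
Diatonic triad on degree 5 stacks scale notes 5, 7, 2: B D# F#
B→D# = 4 semitones; B→F# = 7 semitones → major triad
= B D# F# (major)


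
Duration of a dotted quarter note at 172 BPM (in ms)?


One quarter-note beat = 60000 / BPM = 60000 / 172 ms
Dotted quarter note = 3/2 × quarter note
Duration = 3/2 × 60000 / 172 = 90000 / 172
= 523.3 ms


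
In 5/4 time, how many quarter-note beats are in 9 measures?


Time signature 5/4: the bottom number 4 means the quarter note gets one count
The top number 5 means 5 quarter-note beats per measure
Total = 5 × 9 measures
= 45 quarter-note beats


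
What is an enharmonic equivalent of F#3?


Let's work it out.
Enharmonic notes sound the same pitch but are spelled with different letter names
F# and Gb name the same pitch class
= Gb3


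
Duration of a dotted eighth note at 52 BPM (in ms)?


Step by step:
One quarter-note beat = 60000 / BPM = 60000 / 52 ms
Dotted eighth note = 3/4 × quarter note
Duration = 3/4 × 60000 / 52 = 45000 / 52
= 865.4 ms


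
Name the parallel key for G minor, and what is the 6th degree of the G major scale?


Reasoning:
Parallel keys share the same tonic but differ in mode
G minor → parallel is G major
G major scale: G A B C D E F#
= G major; 6th degree = E


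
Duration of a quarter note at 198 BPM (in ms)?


Let's work it out.
One quarter-note beat = 60000 / BPM = 60000 / 198 ms
Duration = 60000 / 198
= 303.0 ms


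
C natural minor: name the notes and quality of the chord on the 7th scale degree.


Step by step:
C natural minor scale: C D Eb F G Ab Bb
Diatonic triad on degree 7 stacks scale notes 7, 2, 4: Bb D F
Bb→D = 4 semitones; Bb→F = 7 semitones → major triad
= Bb D F (major)


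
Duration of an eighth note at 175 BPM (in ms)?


Solution.
One quarter-note beat = 60000 / BPM = 60000 / 175 ms
Eighth note = 1/2 × quarter note
Duration = 1/2 × 60000 / 175 = 30000 / 175
= 171.4 ms


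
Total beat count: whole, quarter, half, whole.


Step by step:
Beat values:
  whole = 4 beats
  quarter = 1 beat
  half = 2 beats
  whole = 4 beats
Sum = 4 + 1 + 2 + 4
= 11 beats


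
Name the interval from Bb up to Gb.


Reasoning:
Letter names: B → G spans 6 letter names → a 6th
Semitones: Bb → Gb = 8 half-steps
A 6th of 8 semitones is a minor 6th
= minor 6th


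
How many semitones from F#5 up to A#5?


Let's work it out.
Absolute semitone position = octave×12 + chromatic position
F#5: 5×12 + 6 = 66
A#5: 5×12 + 10 = 70
Difference = 70 - 66 = 4
= 4 semitones


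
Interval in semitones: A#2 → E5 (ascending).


Step by step:
Absolute semitone position = octave×12 + chromatic position
A#2: 2×12 + 10 = 34
E5: 5×12 + 4 = 64
Difference = 64 - 34 = 30
= 30 semitones


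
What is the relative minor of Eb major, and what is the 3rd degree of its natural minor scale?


The relative minor shares the major's key signature and starts on its 6th degree
6th degree = a major 6th above the tonic; a major 6th above Eb is C
→ relative minor of Eb major is C minor
C natural minor scale: C D Eb F G Ab Bb
= C minor; 3rd degree = Eb


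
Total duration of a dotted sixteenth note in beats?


Base sixteenth note = 1/4 beats
Dot 1 adds half the previous value: +1/8
One dotted sixteenth = 1/4 + 1/8 = 3/8
= 3/8 beats


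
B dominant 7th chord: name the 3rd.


Reasoning:
Dominant 7th chord = root + major 3rd + perfect 5th + minor 7th
Seventh chords stack in thirds, so the letter names are B-D-F-A
Root: B
Major 3rd above B: D#
Perfect 5th above B: F#
Minor 7th above B: A
The 3rd = D#


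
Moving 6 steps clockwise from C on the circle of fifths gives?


Let's work it out.
Each clockwise step on the circle of fifths moves up a perfect 5th
From C: C → G → D → A → E → B → F#/Gb
= F#/Gb


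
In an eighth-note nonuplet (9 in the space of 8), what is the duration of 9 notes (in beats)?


Nonuplet: 9 notes occupy the space of 8 eighth notes
Space = 8 × 1/2 = 4 beats
Each nonuplet note = 4 / 9 = 4/9 beats
9 notes = 9 × 4/9 = 4
= 4 beats


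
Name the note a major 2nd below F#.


Reasoning:
A 2nd spans 2 letter names, so from F we land on E
A major 2nd = 2 semitones below F#
Spell E at that pitch: E
= E


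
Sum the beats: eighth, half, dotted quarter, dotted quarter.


Beat values:
  eighth = 0.5 beats
  half = 2 beats
  dotted quarter = 1.5 beats
  dotted quarter = 1.5 beats
Sum = 0.5 + 2 + 1.5 + 1.5
= 5.5 beats


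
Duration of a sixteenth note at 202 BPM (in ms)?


Reasoning:
One quarter-note beat = 60000 / BPM = 60000 / 202 ms
Sixteenth note = 1/4 × quarter note
Duration = 1/4 × 60000 / 202 = 15000 / 202
= 74.3 ms


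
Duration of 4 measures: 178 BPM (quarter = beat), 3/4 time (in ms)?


Quarter-note beat duration = 60000 / 178 ms
Beats per measure (3/4) = 3
One measure = 3 × 60000 / 178 = 180000 / 178 ms
4 measures = 4 × 180000 / 178 = 720000 / 178
= 4044.9 ms


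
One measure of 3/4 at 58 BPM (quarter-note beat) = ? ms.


Reasoning:
Quarter-note beat duration = 60000 / 58 ms
Beats per measure (3/4) = 3
One measure = 3 × 60000 / 58 = 180000 / 58 ms
= 3103.4 ms


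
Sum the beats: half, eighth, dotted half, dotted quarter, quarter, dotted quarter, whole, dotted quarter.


Step by step:
Beat values:
  half = 2 beats
  eighth = 0.5 beats
  dotted half = 3 beats
  dotted quarter = 1.5 beats
  quarter = 1 beat
  dotted quarter = 1.5 beats
  whole = 4 beats
  dotted quarter = 1.5 beats
Sum = 2 + 0.5 + 3 + 1.5 + 1 + 1.5 + 4 + 1.5
= 15 beats


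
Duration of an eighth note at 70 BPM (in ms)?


Let's work it out.
One quarter-note beat = 60000 / BPM = 60000 / 70 ms
Eighth note = 1/2 × quarter note
Duration = 1/2 × 60000 / 70 = 30000 / 70
= 428.6 ms


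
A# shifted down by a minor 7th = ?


minor 7th: 7 letter names, 10 semitones
Letter: A - 6 → B
Pitch: A# - 10 semitones, spelled as a B → B#
= B#


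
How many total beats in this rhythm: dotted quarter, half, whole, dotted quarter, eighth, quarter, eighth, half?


Beat values:
  dotted quarter = 1.5 beats
  half = 2 beats
  whole = 4 beats
  dotted quarter = 1.5 beats
  eighth = 0.5 beats
  quarter = 1 beat
  eighth = 0.5 beats
  half = 2 beats
Sum = 1.5 + 2 + 4 + 1.5 + 0.5 + 1 + 0.5 + 2
= 13 beats


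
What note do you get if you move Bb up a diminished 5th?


Reasoning:
diminished 5th: 5 letter names, 6 semitones
Letter: B + 4 → F
Pitch: Bb + 6 semitones, spelled as an F → Fb
= Fb


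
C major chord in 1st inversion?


Solution.
Root position: C E G
1st inversion: move root up an octave
Bass note: E
Notes (bottom to top) = E G C


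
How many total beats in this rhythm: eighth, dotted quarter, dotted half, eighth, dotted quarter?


Solution.
Beat values:
  eighth = 0.5 beats
  dotted quarter = 1.5 beats
  dotted half = 3 beats
  eighth = 0.5 beats
  dotted quarter = 1.5 beats
Sum = 0.5 + 1.5 + 3 + 0.5 + 1.5
= 7 beats


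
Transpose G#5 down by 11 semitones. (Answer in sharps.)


Reasoning:
G#5: chromatic position 8 in octave 5 → absolute = 5×12 + 8 = 68
Transpose down 11: 68 - 11 = 57
57 = 4×12 + 9 → A in octave 4
Result = A4


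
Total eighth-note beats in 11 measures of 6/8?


Working:
Time signature 6/8: the bottom number 8 means the eighth note gets one count
The top number 6 means 6 eighth-note beats per measure
Total = 6 × 11 measures
= 66 eighth-note beats


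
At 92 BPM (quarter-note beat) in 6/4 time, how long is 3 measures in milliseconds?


Step by step:
Quarter-note beat duration = 60000 / 92 ms
Beats per measure (6/4) = 6
One measure = 6 × 60000 / 92 = 360000 / 92 ms
3 measures = 3 × 360000 / 92 = 1080000 / 92
= 11739.1 ms


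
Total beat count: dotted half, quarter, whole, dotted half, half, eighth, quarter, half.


Solution.
Beat values:
  dotted half = 3 beats
  quarter = 1 beat
  whole = 4 beats
  dotted half = 3 beats
  half = 2 beats
  eighth = 0.5 beats
  quarter = 1 beat
  half = 2 beats
Sum = 3 + 1 + 4 + 3 + 2 + 0.5 + 1 + 2
= 16.5 beats


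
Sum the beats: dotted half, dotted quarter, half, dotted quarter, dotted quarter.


Step by step:
Beat values:
  dotted half = 3 beats
  dotted quarter = 1.5 beats
  half = 2 beats
  dotted quarter = 1.5 beats
  dotted quarter = 1.5 beats
Sum = 3 + 1.5 + 2 + 1.5 + 1.5
= 9.5 beats


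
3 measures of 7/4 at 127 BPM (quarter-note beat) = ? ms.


Quarter-note beat duration = 60000 / 127 ms
Beats per measure (7/4) = 7
One measure = 7 × 60000 / 127 = 420000 / 127 ms
3 measures = 3 × 420000 / 127 = 1260000 / 127
= 9921.3 ms


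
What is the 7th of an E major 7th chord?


Reasoning:
Major 7th chord = root + major 3rd + perfect 5th + major 7th
Seventh chords stack in thirds, so the letter names are E-G-B-D
Root: E
Major 3rd above E: G#
Perfect 5th above E: B
Major 7th above E: D#
The 7th = D#


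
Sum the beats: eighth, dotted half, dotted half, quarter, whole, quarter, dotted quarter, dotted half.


Beat values:
  eighth = 0.5 beats
  dotted half = 3 beats
  dotted half = 3 beats
  quarter = 1 beat
  whole = 4 beats
  quarter = 1 beat
  dotted quarter = 1.5 beats
  dotted half = 3 beats
Sum = 0.5 + 3 + 3 + 1 + 4 + 1 + 1.5 + 3
= 17 beats


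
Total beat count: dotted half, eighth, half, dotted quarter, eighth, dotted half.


Working:
Beat values:
  dotted half = 3 beats
  eighth = 0.5 beats
  half = 2 beats
  dotted quarter = 1.5 beats
  eighth = 0.5 beats
  dotted half = 3 beats
Sum = 3 + 0.5 + 2 + 1.5 + 0.5 + 3
= 10.5 beats


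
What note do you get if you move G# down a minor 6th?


Solution.
minor 6th: 6 letter names, 8 semitones
Letter: G - 5 → B
Pitch: G# - 8 semitones, spelled as a B → B#
= B#


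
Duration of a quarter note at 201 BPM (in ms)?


One quarter-note beat = 60000 / BPM = 60000 / 201 ms
Duration = 60000 / 201
= 298.5 ms


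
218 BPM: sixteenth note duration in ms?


Reasoning:
One quarter-note beat = 60000 / BPM = 60000 / 218 ms
Sixteenth note = 1/4 × quarter note
Duration = 1/4 × 60000 / 218 = 15000 / 218
= 68.8 ms


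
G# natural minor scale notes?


Let's work it out.
Natural minor scale pattern: W-H-W-W-H-W-W (2-1-2-2-1-2-2 semitones)
Starting from G#:
  G# + 2 semitones → A#
  A# + 1 semitone → B
  B + 2 semitones → C#
  C# + 2 semitones → D#
  D# + 1 semitone → E
  E + 2 semitones → F#
  F# + 2 semitones → G#
Scale = G# A# B C# D# E F#


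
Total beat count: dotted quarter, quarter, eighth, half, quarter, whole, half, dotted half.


Let's work it out.
Beat values:
  dotted quarter = 1.5 beats
  quarter = 1 beat
  eighth = 0.5 beats
  half = 2 beats
  quarter = 1 beat
  whole = 4 beats
  half = 2 beats
  dotted half = 3 beats
Sum = 1.5 + 1 + 0.5 + 2 + 1 + 4 + 2 + 3
= 15 beats


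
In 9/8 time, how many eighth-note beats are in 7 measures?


Solution.
Time signature 9/8: the bottom number 8 means the eighth note gets one count
The top number 9 means 9 eighth-note beats per measure
Total = 9 × 7 measures
= 63 eighth-note beats


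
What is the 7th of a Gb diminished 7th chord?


Diminished 7th chord = root + minor 3rd + diminished 5th + diminished 7th
Seventh chords stack in thirds, so the letter names are G-B-D-F
Root: Gb
Minor 3rd above Gb: Bbb
Diminished 5th above Gb: Dbb
Diminished 7th above Gb: Fbb
The 7th = Fbb


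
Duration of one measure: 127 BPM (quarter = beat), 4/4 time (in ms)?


Let's work it out.
Quarter-note beat duration = 60000 / 127 ms
Beats per measure (4/4) = 4
One measure = 4 × 60000 / 127 = 240000 / 127 ms
= 1889.8 ms


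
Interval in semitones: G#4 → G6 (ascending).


Working:
Absolute semitone position = octave×12 + chromatic position
G#4: 4×12 + 8 = 56
G6: 6×12 + 7 = 79
Difference = 79 - 56 = 23
= 23 semitones


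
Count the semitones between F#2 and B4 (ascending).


Reasoning:
Absolute semitone position = octave×12 + chromatic position
F#2: 2×12 + 6 = 30
B4: 4×12 + 11 = 59
Difference = 59 - 30 = 29
= 29 semitones


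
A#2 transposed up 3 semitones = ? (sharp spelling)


Reasoning:
A#2: chromatic position 10 in octave 2 → absolute = 2×12 + 10 = 34
Transpose up 3: 34 + 3 = 37
37 = 3×12 + 1 → C# in octave 3
Result = C#3


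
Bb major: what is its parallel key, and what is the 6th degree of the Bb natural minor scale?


Step by step:
Parallel keys share the same tonic but differ in mode
Bb major → parallel is Bb minor
Bb natural minor scale: Bb C Db Eb F Gb Ab
= Bb minor; 6th degree = Gb


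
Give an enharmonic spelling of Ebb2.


Let's work it out.
Enharmonic notes sound the same pitch but are spelled with different letter names
Ebb and D name the same pitch class
= D2


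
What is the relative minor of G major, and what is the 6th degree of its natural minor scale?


The relative minor shares the major's key signature and starts on its 6th degree
6th degree = a major 6th above the tonic; a major 6th above G is E
→ relative minor of G major is E minor
E natural minor scale: E F# G A B C D
= E minor; 6th degree = C


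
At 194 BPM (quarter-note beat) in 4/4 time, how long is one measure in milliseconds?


Quarter-note beat duration = 60000 / 194 ms
Beats per measure (4/4) = 4
One measure = 4 × 60000 / 194 = 240000 / 194 ms
= 1237.1 ms


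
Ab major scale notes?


Working:
Major scale pattern: W-W-H-W-W-W-H (2-2-1-2-2-2-1 semitones)
Starting from Ab:
  Ab + 2 semitones → Bb
  Bb + 2 semitones → C
  C + 1 semitone → Db
  Db + 2 semitones → Eb
  Eb + 2 semitones → F
  F + 2 semitones → G
  G + 1 semitone → Ab
Scale = Ab Bb C Db Eb F G


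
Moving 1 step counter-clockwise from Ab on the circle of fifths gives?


Each counter-clockwise step moves down a perfect 5th (= up a perfect 4th)
From Ab: Ab → Db
= Db


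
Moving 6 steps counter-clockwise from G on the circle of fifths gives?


Each counter-clockwise step moves down a perfect 5th (= up a perfect 4th)
From G: G → C → F → Bb → Eb → Ab → Db
= Db


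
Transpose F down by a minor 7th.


minor 7th: 7 letter names, 10 semitones
Letter: F - 6 → G
Pitch: F - 10 semitones, spelled as a G → G
= G


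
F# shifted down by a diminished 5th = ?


Working:
diminished 5th: 5 letter names, 6 semitones
Letter: F - 4 → B
Pitch: F# - 6 semitones, spelled as a B → B#
= B#


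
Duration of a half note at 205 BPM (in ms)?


Working:
One quarter-note beat = 60000 / BPM = 60000 / 205 ms
Half note = 2 × quarter note
Duration = 2 × 60000 / 205 = 120000 / 205
= 585.4 ms


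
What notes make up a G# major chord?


Major triad = root + major 3rd (4 semitones) + perfect 5th (7 semitones)
A triad on G# stacks thirds, so the chord tones use letter names G-B-D
Root: G#
Major 3rd above G#: B#
Perfect 5th above G#: D#
Chord = G# B# D#


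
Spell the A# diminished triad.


Let's work it out.
Diminished triad = root + minor 3rd (3 semitones) + diminished 5th (6 semitones)
A triad on A# stacks thirds, so the chord tones use letter names A-C-E
Root: A#
Minor 3rd above A#: C#
Diminished 5th above A#: E
Chord = A# C# E


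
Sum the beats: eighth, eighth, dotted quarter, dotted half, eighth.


Solution.
Beat values:
  eighth = 0.5 beats
  eighth = 0.5 beats
  dotted quarter = 1.5 beats
  dotted half = 3 beats
  eighth = 0.5 beats
Sum = 0.5 + 0.5 + 1.5 + 3 + 0.5
= 6 beats
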